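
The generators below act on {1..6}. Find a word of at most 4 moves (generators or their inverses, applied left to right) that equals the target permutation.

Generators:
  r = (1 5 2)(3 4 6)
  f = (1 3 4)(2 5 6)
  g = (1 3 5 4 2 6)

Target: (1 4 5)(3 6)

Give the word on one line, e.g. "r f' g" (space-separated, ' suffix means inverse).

g f

  after g: (1 3 5 4 2 6)
  after f: (1 4 5)(3 6)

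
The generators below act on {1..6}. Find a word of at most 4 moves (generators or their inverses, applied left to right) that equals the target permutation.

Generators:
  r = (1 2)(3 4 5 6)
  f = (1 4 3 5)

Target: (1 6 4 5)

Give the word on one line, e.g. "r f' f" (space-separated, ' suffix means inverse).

f r r

  after f: (1 4 3 5)
  after r: (1 5 2)(3 6)
  after r: (1 6 4 5)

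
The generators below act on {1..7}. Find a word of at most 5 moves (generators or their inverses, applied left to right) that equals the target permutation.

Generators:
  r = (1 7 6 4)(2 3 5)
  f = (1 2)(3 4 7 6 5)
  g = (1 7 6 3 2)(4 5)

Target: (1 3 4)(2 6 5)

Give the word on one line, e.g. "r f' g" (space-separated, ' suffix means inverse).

r' g g f'

  after r': (1 4 6 7)(2 5 3)
  after g: (1 5 2 4 3)
  after g: (1 4 2 5)(3 7 6)
  after f': (1 3 4)(2 6 5)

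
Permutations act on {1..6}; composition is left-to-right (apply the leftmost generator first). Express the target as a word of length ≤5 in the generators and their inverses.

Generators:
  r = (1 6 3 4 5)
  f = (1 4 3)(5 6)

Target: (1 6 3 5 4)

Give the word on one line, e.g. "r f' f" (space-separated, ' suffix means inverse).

r' f r f r

  after r': (1 5 4 3 6)
  after f: (1 6 4)(3 5)
  after r: (1 3)(4 6 5)
  after f: (3 4 5)
  after r: (1 6 3 5 4)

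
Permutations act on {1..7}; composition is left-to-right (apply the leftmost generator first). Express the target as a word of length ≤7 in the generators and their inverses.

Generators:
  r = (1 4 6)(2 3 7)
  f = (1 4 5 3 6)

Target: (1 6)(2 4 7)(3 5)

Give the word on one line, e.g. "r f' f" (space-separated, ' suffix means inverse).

  after r: (1 4 6)(2 3 7)
  after f: (1 5 3 7 2 6 4)
  after r': (1 5 2 4 6)
  after f': (1 4 3 5 2)
  after r: (1 6)(2 4 7)(3 5)

r f r' f' r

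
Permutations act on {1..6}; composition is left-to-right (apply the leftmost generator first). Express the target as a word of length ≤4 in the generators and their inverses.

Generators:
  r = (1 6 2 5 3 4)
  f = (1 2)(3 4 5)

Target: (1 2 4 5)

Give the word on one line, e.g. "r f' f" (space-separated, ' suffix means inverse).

r f r

  after r: (1 6 2 5 3 4)
  after f: (1 6)(2 3 5 4)
  after r: (1 2 4 5)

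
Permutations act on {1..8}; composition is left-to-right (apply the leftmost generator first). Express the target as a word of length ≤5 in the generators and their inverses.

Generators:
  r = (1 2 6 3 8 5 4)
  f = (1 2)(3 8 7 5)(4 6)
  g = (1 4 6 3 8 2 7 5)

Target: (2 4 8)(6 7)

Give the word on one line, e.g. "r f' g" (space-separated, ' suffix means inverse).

  after r': (1 4 5 8 3 6 2)
  after g: (1 6 7 5 2 4)
  after f: (1 4 2 6 5)(3 8 7)
  after g': (2 4 8)(6 7)

r' g f g'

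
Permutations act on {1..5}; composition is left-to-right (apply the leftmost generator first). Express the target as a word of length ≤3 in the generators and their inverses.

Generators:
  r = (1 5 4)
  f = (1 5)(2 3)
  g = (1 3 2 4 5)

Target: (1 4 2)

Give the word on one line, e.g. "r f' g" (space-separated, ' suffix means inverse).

  after f: (1 5)(2 3)
  after g': (1 4 2)

f g'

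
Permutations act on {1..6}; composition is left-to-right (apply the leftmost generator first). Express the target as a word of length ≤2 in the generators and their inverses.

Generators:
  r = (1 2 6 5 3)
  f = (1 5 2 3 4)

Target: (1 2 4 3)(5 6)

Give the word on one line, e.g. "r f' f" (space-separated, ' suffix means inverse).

  after r': (1 3 5 6 2)
  after f': (1 2 4 3)(5 6)

r' f'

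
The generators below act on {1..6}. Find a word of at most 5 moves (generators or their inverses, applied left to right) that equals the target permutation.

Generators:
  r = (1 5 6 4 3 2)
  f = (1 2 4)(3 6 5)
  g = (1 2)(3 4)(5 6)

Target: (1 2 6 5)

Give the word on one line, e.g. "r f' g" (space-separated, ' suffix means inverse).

f g f

  after f: (1 2 4)(3 6 5)
  after g: (2 3 5 4)
  after f: (1 2 6 5)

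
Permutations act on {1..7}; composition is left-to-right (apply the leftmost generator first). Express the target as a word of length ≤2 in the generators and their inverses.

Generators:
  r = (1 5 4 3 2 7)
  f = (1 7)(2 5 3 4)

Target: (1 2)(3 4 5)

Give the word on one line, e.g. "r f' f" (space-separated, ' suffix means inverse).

  after r: (1 5 4 3 2 7)
  after f': (1 2)(3 4 5)

r f'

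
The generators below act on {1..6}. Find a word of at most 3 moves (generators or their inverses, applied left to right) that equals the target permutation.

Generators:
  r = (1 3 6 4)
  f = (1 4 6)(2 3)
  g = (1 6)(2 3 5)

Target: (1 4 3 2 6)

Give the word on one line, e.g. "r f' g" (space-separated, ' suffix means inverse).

  after f': (1 6 4)(2 3)
  after r: (1 4 3 2 6)

f' r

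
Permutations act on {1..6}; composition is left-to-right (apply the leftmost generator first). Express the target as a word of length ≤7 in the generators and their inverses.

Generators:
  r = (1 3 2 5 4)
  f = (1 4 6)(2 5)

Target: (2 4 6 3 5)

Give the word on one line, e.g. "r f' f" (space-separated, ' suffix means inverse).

  after f: (1 4 6)(2 5)
  after r: (2 4 6 3)
  after f': (1 6 3 5 2)
  after f': (1 4)(2 6 3)
  after f': (2 4 6 3 5)

f r f' f' f'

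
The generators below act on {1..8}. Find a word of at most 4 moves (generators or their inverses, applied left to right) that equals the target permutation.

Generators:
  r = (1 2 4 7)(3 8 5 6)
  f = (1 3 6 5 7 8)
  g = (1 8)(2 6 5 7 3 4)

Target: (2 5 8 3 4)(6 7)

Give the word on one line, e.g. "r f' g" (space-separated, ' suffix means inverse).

g f

  after g: (1 8)(2 6 5 7 3 4)
  after f: (2 5 8 3 4)(6 7)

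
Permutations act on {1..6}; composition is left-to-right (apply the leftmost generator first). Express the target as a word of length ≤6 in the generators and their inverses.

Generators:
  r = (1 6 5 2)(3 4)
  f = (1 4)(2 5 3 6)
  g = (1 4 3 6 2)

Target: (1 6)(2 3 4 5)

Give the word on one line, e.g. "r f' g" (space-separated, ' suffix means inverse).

g' r' g' f' f'

  after g': (1 2 6 3 4)
  after r': (1 5 6 4 2)
  after g': (1 5 3 4 6)
  after f': (1 2 6 4 3)
  after f': (1 6)(2 3 4 5)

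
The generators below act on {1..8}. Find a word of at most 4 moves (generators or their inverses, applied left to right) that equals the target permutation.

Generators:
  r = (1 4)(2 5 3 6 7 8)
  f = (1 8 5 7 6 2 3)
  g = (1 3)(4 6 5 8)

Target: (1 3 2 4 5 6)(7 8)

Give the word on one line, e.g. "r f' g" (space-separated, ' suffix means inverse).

  after f': (1 3 2 6 7 5 8)
  after r': (1 5 7 2 3 8 4)
  after g': (1 6 4 3 5 7 2)
  after r': (1 3 2 4 5 6)(7 8)

f' r' g' r'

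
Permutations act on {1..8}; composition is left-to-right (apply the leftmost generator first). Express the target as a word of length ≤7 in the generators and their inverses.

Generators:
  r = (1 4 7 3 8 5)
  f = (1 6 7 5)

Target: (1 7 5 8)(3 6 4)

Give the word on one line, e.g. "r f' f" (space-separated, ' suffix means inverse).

  after r': (1 5 8 3 7 4)
  after r': (1 8 7)(3 4 5)
  after f': (1 8 6)(3 4 7 5)
  after r: (1 5 8 6 4 3 7)
  after f': (1 7 5 8)(3 6 4)

r' r' f' r f'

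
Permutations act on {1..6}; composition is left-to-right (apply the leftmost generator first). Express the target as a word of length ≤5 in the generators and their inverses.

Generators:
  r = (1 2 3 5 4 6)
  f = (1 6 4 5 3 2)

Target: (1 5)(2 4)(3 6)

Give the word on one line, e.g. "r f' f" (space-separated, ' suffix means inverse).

f f r'

  after f: (1 6 4 5 3 2)
  after f: (1 4 3)(2 6 5)
  after r': (1 5)(2 4)(3 6)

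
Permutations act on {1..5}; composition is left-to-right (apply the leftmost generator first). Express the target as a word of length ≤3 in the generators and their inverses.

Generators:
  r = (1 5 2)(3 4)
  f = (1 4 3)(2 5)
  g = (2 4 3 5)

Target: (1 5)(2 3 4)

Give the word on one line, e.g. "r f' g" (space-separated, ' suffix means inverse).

  after r: (1 5 2)(3 4)
  after g: (1 2)(4 5)
  after f': (1 5)(2 3 4)

r g f'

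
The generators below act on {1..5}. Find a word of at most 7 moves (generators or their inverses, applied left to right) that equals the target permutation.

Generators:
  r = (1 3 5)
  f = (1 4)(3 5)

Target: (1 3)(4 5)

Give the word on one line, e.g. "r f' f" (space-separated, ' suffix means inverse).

  after f: (1 4)(3 5)
  after r: (1 4 3)
  after f: (3 4 5)
  after r': (1 5)(3 4)
  after f: (1 3)(4 5)

f r f r' f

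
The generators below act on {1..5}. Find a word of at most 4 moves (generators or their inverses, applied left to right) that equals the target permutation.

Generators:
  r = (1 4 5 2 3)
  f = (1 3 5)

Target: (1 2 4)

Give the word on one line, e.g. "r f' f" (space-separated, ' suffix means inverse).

  after r': (1 3 2 5 4)
  after f': (2 3)(4 5)
  after f': (1 5 4 3 2)
  after r: (1 2 4)

r' f' f' r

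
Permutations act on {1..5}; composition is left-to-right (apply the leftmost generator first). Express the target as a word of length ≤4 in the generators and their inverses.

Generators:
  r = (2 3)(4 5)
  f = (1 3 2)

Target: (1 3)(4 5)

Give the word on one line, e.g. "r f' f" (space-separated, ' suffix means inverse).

f r' f f

  after f: (1 3 2)
  after r': (1 2)(4 5)
  after f: (2 3)(4 5)
  after f: (1 3)(4 5)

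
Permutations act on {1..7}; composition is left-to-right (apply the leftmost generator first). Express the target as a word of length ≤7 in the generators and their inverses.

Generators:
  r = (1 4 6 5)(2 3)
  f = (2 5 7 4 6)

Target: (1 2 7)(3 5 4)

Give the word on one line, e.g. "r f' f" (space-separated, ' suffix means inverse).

r r f' r f

  after r: (1 4 6 5)(2 3)
  after r: (1 6)(4 5)
  after f': (1 4 2 6)(5 7)
  after r: (1 6 4 3 2 5 7)
  after f: (1 2 7)(3 5 4)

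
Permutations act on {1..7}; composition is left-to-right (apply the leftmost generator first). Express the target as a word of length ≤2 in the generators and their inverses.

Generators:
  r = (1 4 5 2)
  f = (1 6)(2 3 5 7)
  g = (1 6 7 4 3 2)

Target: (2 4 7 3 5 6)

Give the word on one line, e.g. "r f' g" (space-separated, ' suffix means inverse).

f g'

  after f: (1 6)(2 3 5 7)
  after g': (2 4 7 3 5 6)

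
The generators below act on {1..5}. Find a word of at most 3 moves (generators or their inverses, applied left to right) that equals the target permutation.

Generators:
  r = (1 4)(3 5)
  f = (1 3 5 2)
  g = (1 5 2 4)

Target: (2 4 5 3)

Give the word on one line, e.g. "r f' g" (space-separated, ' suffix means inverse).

r' g

  after r': (1 4)(3 5)
  after g: (2 4 5 3)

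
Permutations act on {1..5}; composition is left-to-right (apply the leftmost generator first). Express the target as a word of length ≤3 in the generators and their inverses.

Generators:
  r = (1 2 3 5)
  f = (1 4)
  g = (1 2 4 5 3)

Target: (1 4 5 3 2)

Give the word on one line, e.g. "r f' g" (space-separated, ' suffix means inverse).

f' r'

  after f': (1 4)
  after r': (1 4 5 3 2)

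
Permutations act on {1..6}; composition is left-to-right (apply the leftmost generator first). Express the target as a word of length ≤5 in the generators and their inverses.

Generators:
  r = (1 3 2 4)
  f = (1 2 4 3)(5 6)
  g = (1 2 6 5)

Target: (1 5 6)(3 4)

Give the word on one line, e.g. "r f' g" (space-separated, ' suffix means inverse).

g' r r

  after g': (1 5 6 2)
  after r: (1 5 6 4)(2 3)
  after r: (1 5 6)(3 4)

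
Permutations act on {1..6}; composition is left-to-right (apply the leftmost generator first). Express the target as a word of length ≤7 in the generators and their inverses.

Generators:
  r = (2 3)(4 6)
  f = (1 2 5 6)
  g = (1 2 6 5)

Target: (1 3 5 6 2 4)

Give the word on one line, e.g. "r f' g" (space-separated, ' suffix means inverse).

  after g': (1 5 6 2)
  after r: (1 5 4 6 3 2)
  after g': (1 6 3)(2 5 4)
  after g': (1 2 6 3 5 4)
  after r': (1 3 5 6 2 4)

g' r g' g' r'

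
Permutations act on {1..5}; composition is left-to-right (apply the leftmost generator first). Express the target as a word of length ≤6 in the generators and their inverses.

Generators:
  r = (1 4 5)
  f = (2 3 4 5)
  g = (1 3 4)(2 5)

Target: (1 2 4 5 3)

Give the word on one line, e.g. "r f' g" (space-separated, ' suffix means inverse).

g g f' f'

  after g: (1 3 4)(2 5)
  after g: (1 4 3)
  after f': (1 3)(2 5 4)
  after f': (1 2 4 5 3)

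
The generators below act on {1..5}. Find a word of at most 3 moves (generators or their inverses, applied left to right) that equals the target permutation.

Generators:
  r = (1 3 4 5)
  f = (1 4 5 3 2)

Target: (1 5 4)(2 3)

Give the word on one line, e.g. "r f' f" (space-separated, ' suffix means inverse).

  after f: (1 4 5 3 2)
  after r: (1 5 4)(2 3)

f r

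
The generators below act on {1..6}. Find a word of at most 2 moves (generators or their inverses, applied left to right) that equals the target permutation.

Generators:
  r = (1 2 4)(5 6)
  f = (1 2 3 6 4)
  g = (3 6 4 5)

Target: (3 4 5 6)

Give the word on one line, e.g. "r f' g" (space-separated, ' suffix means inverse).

  after f': (1 4 6 3 2)
  after r: (3 4 5 6)

f' r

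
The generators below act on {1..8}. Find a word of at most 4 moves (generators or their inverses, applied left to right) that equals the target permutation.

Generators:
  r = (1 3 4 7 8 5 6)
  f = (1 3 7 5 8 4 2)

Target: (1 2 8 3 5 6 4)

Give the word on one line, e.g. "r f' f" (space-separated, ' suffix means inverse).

r f' f'

  after r: (1 3 4 7 8 5 6)
  after f': (2 4 3 8 7 5 6)
  after f': (1 2 8 3 5 6 4)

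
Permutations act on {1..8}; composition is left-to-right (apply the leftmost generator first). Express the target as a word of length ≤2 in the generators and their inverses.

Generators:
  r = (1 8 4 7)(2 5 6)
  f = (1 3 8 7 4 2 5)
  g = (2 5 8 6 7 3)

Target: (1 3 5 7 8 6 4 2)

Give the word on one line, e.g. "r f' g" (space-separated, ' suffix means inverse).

g f

  after g: (2 5 8 6 7 3)
  after f: (1 3 5 7 8 6 4 2)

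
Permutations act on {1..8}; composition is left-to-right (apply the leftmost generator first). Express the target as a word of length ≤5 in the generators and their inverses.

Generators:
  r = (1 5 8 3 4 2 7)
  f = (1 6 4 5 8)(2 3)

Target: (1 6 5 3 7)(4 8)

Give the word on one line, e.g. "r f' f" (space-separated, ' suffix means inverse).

r f f f r'

  after r: (1 5 8 3 4 2 7)
  after f: (1 8 2 7 6 4 3 5)
  after f: (2 7 4)(3 8)(5 6)
  after f: (1 6 8 2 7 5 4 3)
  after r': (1 6 5 3 7)(4 8)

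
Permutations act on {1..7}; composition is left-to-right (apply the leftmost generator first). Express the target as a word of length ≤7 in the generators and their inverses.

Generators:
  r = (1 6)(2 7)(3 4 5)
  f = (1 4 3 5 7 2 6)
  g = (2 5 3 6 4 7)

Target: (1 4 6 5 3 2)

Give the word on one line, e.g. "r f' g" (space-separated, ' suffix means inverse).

  after f': (1 6 2 7 5 3 4)
  after g': (1 3 6 7 2 4)
  after g': (1 5 2 6 4)
  after f: (1 7 2)(3 5 6)
  after g': (1 4 6 5 3 2)

f' g' g' f g'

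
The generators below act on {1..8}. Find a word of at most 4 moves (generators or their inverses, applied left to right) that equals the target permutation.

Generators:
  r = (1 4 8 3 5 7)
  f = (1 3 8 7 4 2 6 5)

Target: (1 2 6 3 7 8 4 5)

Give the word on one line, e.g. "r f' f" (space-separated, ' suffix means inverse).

r f r'

  after r: (1 4 8 3 5 7)
  after f: (1 2 6 5 4 7 3)
  after r': (1 2 6 3 7 8 4 5)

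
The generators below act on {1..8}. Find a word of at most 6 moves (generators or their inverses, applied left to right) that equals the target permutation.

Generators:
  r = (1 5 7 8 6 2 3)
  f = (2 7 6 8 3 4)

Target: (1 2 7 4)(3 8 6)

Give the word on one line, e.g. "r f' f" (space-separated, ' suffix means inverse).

r' f' r f' f'

  after r': (1 3 2 6 8 7 5)
  after f': (1 8 2 7 5)(3 4)
  after r: (1 6 2 8 3 4)
  after f': (1 7 2 6 4)
  after f': (1 2 7 4)(3 8 6)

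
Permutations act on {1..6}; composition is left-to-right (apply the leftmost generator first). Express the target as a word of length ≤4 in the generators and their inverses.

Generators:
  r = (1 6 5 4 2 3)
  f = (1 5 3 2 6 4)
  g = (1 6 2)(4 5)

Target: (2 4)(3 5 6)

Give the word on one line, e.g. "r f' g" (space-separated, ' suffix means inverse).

  after r': (1 3 2 4 5 6)
  after g': (1 3 6 2 5)
  after r: (2 4)(3 5 6)

r' g' r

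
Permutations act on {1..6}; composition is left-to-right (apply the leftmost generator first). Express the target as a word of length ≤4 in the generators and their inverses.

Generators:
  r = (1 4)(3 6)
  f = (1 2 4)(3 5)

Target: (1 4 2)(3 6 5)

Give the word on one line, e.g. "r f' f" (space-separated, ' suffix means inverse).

f r f' r

  after f: (1 2 4)(3 5)
  after r: (1 2)(3 5 6)
  after f': (2 4)(5 6)
  after r: (1 4 2)(3 6 5)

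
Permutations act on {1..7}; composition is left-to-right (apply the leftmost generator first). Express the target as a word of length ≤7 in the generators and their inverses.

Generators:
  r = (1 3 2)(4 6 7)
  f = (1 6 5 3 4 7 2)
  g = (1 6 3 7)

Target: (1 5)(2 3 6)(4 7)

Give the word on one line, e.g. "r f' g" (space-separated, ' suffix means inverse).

  after f': (1 2 7 4 3 5 6)
  after g': (1 2 3 5)(4 6 7)
  after g': (1 2 6 3 5 7 4)
  after r': (1 3 5 6)(2 4)
  after f': (1 5)(2 3 6)(4 7)

f' g' g' r' f'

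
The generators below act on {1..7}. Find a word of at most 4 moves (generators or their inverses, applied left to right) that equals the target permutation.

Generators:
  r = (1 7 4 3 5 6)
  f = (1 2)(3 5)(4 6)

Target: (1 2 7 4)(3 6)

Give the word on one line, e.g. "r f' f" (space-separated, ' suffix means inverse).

  after f: (1 2)(3 5)(4 6)
  after r: (1 2 7 4)(3 6)
  after f': (2 7 6 5 3 4)
  after f': (1 2 7 4)(3 6)

f r f' f'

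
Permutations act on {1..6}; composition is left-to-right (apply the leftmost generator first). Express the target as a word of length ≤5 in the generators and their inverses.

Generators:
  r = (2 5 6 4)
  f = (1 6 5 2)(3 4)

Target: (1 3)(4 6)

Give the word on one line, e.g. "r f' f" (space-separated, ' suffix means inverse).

  after r: (2 5 6 4)
  after f: (1 6 3 4)
  after r: (1 4)(2 5 6 3)
  after f: (1 3)(4 6)

r f r f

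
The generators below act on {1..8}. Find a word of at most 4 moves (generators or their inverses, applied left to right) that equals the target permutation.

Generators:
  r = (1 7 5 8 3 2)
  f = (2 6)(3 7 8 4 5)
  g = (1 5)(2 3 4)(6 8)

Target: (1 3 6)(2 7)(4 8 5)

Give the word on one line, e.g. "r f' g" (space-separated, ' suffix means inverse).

  after r: (1 7 5 8 3 2)
  after f: (1 8 7 3 6 2)(4 5)
  after r: (1 3 6)(2 7)(4 8 5)

r f r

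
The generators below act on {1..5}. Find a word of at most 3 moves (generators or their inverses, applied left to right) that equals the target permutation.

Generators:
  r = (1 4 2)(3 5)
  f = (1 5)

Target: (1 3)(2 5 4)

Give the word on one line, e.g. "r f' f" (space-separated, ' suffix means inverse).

f' r f

  after f': (1 5)
  after r: (1 3 5 4 2)
  after f: (1 3)(2 5 4)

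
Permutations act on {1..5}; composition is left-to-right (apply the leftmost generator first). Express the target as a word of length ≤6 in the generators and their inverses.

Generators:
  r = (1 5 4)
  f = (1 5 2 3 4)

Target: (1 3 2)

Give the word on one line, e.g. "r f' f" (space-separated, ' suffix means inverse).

r r f' r r

  after r: (1 5 4)
  after r: (1 4 5)
  after f': (1 3 2 5 4)
  after r: (1 3 2 4 5)
  after r: (1 3 2)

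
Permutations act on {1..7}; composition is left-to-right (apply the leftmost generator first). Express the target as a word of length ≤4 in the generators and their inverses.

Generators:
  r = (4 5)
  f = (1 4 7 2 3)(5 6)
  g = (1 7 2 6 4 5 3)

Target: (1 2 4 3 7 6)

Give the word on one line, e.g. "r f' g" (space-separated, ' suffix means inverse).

  after f': (1 3 2 7 4)(5 6)
  after r': (1 3 2 7 5 6 4)
  after f': (1 2 4 3 7 6)

f' r' f'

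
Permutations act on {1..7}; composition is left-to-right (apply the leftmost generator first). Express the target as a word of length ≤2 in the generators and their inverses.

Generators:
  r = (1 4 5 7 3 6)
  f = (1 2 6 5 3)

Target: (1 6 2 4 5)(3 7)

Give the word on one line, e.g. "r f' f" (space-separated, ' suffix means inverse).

f' r

  after f': (1 3 5 6 2)
  after r: (1 6 2 4 5)(3 7)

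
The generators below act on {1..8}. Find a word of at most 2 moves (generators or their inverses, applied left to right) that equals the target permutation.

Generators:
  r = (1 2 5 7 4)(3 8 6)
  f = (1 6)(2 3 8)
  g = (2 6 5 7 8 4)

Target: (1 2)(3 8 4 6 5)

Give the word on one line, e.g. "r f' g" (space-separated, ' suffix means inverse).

g' r

  after g': (2 4 8 7 5 6)
  after r: (1 2)(3 8 4 6 5)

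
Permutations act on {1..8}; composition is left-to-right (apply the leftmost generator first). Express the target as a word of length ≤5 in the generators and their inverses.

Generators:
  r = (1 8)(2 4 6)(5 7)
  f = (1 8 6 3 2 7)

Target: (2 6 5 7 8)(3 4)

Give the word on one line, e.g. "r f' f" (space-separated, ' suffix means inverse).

r' r' f r

  after r': (1 8)(2 6 4)(5 7)
  after r': (2 4 6)
  after f: (1 8 6 7)(2 4 3)
  after r: (2 6 5 7 8)(3 4)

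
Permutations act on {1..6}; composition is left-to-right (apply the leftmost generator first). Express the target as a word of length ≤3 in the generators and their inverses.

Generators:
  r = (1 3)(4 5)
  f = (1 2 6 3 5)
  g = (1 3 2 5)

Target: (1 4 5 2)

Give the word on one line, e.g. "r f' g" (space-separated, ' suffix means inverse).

  after g': (1 5 2 3)
  after r: (1 4 5 2)

g' r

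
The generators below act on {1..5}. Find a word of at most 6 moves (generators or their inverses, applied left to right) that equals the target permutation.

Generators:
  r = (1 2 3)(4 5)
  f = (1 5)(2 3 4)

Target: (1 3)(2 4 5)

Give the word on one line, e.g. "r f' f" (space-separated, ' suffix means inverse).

r f f f f

  after r: (1 2 3)(4 5)
  after f: (1 3 5 2 4)
  after f: (1 4 5 3)
  after f: (1 2 3 5 4)
  after f: (1 3)(2 4 5)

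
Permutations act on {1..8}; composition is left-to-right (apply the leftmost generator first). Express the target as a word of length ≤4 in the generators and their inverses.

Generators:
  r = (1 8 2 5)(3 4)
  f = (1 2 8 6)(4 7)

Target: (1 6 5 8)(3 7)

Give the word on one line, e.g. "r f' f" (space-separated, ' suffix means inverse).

f r' f

  after f: (1 2 8 6)(4 7)
  after r': (1 8 6 5 2)(3 4 7)
  after f: (1 6 5 8)(3 7)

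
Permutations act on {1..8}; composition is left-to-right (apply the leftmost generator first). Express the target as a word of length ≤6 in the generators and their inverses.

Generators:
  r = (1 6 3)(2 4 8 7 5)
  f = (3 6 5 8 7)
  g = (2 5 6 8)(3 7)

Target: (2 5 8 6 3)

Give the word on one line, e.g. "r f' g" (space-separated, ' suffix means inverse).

g f' g f'

  after g: (2 5 6 8)(3 7)
  after f': (2 6 5 3 8)
  after g: (2 8 5 7 3)
  after f': (2 5 8 6 3)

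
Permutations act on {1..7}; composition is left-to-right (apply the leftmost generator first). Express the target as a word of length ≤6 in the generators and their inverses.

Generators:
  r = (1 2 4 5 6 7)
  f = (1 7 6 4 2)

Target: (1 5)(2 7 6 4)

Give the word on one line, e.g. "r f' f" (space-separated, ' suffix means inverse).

  after f': (1 2 4 6 7)
  after r: (1 4 7 2 5 6)
  after r: (1 5 7 4)(2 6)
  after f': (1 5)(2 7 6 4)

f' r r f'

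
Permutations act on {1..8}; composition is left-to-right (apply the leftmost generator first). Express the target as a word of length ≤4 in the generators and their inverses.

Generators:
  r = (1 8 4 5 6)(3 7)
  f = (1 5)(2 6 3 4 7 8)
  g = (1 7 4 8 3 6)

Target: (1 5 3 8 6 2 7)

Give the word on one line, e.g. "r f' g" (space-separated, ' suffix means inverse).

f' g' g'

  after f': (1 5)(2 8 7 4 3 6)
  after g': (1 5 6 2 4 8)
  after g': (1 5 3 8 6 2 7)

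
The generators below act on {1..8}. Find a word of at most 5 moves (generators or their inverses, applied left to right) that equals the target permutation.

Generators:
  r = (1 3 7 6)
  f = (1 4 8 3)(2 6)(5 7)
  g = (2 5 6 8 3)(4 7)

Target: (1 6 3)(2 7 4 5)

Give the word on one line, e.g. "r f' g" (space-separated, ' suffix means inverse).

r g f'

  after r: (1 3 7 6)
  after g: (1 2 5 6)(3 4 7 8)
  after f': (1 6 3)(2 7 4 5)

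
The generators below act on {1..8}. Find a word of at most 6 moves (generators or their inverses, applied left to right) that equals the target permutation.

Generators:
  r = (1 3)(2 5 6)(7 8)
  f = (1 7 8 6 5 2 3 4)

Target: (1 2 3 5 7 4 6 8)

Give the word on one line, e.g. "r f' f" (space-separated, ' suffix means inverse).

r' f' f' f' r

  after r': (1 3)(2 6 5)(7 8)
  after f': (1 2 8)(3 4)
  after f': (1 5 6 8 4 2 7)
  after f': (1 6 7 4 5 8 3 2)
  after r: (1 2 3 5 7 4 6 8)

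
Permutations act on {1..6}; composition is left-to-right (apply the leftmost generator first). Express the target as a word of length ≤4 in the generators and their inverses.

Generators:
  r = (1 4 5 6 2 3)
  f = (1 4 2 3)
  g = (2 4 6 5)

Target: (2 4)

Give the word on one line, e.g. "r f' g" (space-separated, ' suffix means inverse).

  after g: (2 4 6 5)
  after f': (1 3 2)(4 6 5)
  after r: (2 4)

g f' r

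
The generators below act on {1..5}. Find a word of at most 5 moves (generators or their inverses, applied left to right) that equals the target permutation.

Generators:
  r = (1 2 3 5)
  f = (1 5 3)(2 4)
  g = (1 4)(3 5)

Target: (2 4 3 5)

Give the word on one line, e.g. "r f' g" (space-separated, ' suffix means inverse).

r' g' r' r'

  after r': (1 5 3 2)
  after g': (1 3 2 4)
  after r': (1 2 4 5 3)
  after r': (2 4 3 5)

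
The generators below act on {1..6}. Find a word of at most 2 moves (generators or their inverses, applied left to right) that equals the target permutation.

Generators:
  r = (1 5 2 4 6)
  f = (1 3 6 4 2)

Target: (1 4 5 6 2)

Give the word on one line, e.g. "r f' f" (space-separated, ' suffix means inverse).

r' r'

  after r': (1 6 4 2 5)
  after r': (1 4 5 6 2)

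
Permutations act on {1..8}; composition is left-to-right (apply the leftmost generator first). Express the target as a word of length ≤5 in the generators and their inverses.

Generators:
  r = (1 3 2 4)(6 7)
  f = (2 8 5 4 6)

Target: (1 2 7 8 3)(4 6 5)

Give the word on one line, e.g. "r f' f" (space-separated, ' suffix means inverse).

  after f': (2 6 4 5 8)
  after r': (1 4 5 8 3)(2 7 6)
  after f: (1 6 8 3)(2 7)
  after f: (1 2 7 8 3)(4 6 5)

f' r' f f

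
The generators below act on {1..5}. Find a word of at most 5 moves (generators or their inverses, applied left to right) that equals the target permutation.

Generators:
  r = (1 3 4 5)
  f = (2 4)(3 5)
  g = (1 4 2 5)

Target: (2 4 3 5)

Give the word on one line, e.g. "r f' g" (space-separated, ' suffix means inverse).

  after r: (1 3 4 5)
  after g: (1 3 2 5 4)
  after f': (1 5 2 3 4)
  after r: (2 4 3 5)

r g f' r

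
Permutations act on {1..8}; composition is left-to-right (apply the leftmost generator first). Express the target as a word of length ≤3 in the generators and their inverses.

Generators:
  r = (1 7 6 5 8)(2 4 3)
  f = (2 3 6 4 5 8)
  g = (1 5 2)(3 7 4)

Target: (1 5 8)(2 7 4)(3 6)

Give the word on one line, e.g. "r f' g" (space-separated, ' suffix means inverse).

f g

  after f: (2 3 6 4 5 8)
  after g: (1 5 8)(2 7 4)(3 6)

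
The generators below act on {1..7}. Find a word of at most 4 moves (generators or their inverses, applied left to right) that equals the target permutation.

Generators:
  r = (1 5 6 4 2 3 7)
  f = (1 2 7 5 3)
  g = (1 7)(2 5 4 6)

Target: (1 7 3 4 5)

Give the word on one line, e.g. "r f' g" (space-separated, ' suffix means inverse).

  after r': (1 7 3 2 4 6 5)
  after g': (2 5 7 3 6)
  after g': (1 7 3 4 5)

r' g' g'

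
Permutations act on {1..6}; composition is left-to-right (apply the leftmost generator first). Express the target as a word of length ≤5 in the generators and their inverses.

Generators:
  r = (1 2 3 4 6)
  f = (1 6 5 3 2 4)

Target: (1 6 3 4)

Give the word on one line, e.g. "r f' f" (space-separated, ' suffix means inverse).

  after r: (1 2 3 4 6)
  after f: (1 4 5 3)
  after r': (1 3 6 4 5 2)
  after f': (1 5 3)(2 4 6)
  after f': (1 6 3 4)

r f r' f' f'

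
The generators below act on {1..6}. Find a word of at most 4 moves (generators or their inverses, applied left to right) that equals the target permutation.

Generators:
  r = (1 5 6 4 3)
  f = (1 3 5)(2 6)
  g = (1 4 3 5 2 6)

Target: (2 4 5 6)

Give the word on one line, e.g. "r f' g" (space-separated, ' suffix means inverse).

  after f: (1 3 5)(2 6)
  after r': (1 4 6 2 5 3)
  after f': (1 4 2 3 5)
  after g': (2 4 5 6)

f r' f' g'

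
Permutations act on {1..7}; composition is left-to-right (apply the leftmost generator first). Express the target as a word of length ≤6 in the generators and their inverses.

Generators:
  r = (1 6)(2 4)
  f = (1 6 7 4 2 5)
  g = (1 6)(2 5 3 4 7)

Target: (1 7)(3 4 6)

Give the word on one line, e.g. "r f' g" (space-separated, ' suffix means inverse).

  after f': (1 5 2 4 7 6)
  after f': (1 2 7)(4 6 5)
  after r: (1 4)(2 7 6 5)
  after g: (1 7)(3 4 6)

f' f' r g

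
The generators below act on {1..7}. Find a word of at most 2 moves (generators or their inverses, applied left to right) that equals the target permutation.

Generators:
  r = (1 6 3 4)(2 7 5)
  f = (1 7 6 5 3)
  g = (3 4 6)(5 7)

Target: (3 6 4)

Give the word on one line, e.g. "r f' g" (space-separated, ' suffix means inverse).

g g

  after g: (3 4 6)(5 7)
  after g: (3 6 4)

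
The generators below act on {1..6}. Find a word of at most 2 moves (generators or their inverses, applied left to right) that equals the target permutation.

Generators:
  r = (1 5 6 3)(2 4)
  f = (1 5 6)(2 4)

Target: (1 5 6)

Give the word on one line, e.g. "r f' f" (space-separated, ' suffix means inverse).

f' f'

  after f': (1 6 5)(2 4)
  after f': (1 5 6)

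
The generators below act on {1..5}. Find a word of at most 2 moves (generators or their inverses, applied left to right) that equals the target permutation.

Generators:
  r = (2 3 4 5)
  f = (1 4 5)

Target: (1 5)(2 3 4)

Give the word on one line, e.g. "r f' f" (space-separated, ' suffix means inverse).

  after f: (1 4 5)
  after r: (1 5)(2 3 4)

f r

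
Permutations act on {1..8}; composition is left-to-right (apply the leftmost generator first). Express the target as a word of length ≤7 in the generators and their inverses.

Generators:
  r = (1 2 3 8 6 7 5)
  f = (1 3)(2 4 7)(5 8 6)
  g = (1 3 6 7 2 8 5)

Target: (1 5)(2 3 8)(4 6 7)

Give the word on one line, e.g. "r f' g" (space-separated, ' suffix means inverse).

  after f': (1 3)(2 7 4)(5 6 8)
  after g': (2 6)(3 5)(4 7)
  after f: (1 3 8 6 4 2 5)
  after g: (1 6 4 8 7 2)(3 5)
  after f: (1 5)(2 3 8)(4 6 7)

f' g' f g f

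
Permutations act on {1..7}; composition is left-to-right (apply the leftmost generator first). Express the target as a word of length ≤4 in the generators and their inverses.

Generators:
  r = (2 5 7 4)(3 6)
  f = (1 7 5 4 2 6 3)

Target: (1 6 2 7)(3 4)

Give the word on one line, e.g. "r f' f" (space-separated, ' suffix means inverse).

r' f' f'

  after r': (2 4 7 5)(3 6)
  after f': (1 3 2 5 4)
  after f': (1 6 2 7)(3 4)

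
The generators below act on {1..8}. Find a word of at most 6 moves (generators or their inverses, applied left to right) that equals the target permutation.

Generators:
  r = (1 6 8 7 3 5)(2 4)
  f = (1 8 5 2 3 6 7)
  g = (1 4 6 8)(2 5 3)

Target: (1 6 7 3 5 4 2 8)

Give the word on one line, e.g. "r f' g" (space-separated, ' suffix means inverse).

r' f g' f

  after r': (1 5 3 7 8 6)(2 4)
  after f: (1 2 4 3)(5 6 8 7)
  after g': (1 3 8 7 2)(4 5)
  after f: (1 6 7 3 5 4 2 8)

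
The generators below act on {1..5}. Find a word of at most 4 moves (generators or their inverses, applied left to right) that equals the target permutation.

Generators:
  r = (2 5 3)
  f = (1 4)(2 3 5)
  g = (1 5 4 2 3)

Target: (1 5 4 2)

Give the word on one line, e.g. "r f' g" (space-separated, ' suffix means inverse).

  after g': (1 3 2 4 5)
  after f: (1 5 4 2)

g' f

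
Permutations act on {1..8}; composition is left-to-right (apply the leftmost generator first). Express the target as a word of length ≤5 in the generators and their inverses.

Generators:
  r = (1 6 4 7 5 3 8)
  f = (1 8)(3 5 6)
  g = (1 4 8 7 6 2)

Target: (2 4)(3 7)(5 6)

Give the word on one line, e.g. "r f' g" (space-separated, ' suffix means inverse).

  after f': (1 8)(3 6 5)
  after f': (3 5 6)
  after g: (1 4 8 7 6 3 5 2)
  after f: (1 4)(2 8 7 3 6 5)
  after g': (2 4)(3 7)(5 6)

f' f' g f g'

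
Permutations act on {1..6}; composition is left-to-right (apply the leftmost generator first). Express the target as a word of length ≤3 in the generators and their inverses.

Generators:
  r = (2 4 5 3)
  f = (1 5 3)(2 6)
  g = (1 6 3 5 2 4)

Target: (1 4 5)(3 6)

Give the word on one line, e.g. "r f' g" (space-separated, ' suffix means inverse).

r f r'

  after r: (2 4 5 3)
  after f: (1 5)(2 4 3 6)
  after r': (1 4 5)(3 6)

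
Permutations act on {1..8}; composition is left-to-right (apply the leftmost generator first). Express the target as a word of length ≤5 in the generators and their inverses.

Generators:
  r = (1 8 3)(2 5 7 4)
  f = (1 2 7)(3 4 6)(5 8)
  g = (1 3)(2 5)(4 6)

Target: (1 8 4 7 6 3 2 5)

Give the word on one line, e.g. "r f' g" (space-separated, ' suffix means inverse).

  after r: (1 8 3)(2 5 7 4)
  after f': (1 5 2 8 6 4)(3 7)
  after f': (1 8 4 7 6 3 2 5)

r f' f'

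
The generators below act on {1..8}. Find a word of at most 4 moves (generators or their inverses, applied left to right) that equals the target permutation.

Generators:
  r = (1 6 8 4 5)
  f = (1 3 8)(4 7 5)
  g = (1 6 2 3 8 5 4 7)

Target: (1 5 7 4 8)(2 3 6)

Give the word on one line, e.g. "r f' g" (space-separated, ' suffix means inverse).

  after r: (1 6 8 4 5)
  after g': (2 6 3)(4 8 5 7)
  after g': (1 7 5 4 3 6 2)
  after f: (1 5 7 4 8)(2 3 6)

r g' g' f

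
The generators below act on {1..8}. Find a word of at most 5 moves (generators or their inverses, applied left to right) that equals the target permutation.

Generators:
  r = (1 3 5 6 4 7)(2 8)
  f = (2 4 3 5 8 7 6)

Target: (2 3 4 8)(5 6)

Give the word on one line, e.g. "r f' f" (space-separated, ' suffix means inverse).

  after r: (1 3 5 6 4 7)(2 8)
  after f: (1 5 2 7)(3 8 4 6)
  after r: (1 6 5 8 7 3 2)
  after f': (1 7 4 2)(3 6)
  after r: (2 3 4 8)(5 6)

r f r f' r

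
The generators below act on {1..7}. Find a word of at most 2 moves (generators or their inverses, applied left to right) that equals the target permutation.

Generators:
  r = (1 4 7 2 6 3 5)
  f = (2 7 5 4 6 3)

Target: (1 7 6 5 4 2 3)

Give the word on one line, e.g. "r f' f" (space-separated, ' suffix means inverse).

r r

  after r: (1 4 7 2 6 3 5)
  after r: (1 7 6 5 4 2 3)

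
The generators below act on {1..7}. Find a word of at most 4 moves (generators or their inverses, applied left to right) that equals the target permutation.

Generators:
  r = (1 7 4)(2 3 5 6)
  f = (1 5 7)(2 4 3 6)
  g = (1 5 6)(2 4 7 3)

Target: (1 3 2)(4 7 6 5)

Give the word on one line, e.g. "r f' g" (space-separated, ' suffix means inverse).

g' r g'

  after g': (1 6 5)(2 3 7 4)
  after r: (1 2 5 7)(3 4)
  after g': (1 3 2)(4 7 6 5)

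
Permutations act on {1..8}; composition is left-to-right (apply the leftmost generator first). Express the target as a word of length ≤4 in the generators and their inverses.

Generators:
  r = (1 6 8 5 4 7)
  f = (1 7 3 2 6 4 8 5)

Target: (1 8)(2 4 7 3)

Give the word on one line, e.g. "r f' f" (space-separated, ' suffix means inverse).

f r r r

  after f: (1 7 3 2 6 4 8 5)
  after r: (2 8 4 5 6 7 3)
  after r: (1 6)(2 5 8 7 3)
  after r: (1 8)(2 4 7 3)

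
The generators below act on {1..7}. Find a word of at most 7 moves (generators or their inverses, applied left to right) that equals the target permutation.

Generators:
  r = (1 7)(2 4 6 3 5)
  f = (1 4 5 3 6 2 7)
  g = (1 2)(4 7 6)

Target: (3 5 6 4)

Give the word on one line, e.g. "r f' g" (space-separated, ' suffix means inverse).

  after r: (1 7)(2 4 6 3 5)
  after f': (1 2)(3 4)(5 6)
  after f': (1 6 4 5 3)(2 7)
  after g': (1 7)(2 4 5 3)
  after r': (3 5 6 4)

r f' f' g' r'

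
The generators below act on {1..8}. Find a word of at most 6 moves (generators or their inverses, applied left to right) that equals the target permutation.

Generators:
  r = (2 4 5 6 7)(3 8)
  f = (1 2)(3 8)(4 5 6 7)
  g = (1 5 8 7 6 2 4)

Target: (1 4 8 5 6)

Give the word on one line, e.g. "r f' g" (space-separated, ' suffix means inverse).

  after r': (2 7 6 5 4)(3 8)
  after r': (2 6 4 7 5)
  after g': (1 4 8 5 6 2 7)
  after f: (1 5 7 2 4 3 8 6)
  after r': (1 4 8 5 6)

r' r' g' f r'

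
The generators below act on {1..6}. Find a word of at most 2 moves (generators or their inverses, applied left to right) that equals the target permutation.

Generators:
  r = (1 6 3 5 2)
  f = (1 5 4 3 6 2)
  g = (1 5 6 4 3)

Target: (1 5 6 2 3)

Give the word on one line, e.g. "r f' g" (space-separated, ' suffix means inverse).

r' r'

  after r': (1 2 5 3 6)
  after r': (1 5 6 2 3)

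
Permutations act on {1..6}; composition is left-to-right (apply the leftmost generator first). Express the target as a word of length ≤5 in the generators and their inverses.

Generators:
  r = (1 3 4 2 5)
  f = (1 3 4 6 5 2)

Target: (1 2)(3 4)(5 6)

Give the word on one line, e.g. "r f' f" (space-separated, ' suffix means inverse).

  after r: (1 3 4 2 5)
  after f': (2 6 4 5)
  after f': (1 2 4 6 3)
  after f': (1 5 6)(2 3)
  after r': (1 2)(3 4)(5 6)

r f' f' f' r'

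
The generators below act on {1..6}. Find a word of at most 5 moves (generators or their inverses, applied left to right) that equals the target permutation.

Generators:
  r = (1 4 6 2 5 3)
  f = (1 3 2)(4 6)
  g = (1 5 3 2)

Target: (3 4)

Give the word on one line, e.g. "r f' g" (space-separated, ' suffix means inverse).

  after g: (1 5 3 2)
  after r': (1 2 3 6 4)
  after f: (3 4)

g r' f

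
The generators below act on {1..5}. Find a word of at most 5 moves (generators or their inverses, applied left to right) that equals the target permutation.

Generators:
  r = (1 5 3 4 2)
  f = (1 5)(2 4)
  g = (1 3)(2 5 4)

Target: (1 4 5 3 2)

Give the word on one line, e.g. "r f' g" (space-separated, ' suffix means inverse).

r' f' g' g' r'

  after r': (1 2 4 3 5)
  after f': (1 4 3)
  after g': (1 5 2 4)
  after g': (1 2 5 4 3)
  after r': (1 4 5 3 2)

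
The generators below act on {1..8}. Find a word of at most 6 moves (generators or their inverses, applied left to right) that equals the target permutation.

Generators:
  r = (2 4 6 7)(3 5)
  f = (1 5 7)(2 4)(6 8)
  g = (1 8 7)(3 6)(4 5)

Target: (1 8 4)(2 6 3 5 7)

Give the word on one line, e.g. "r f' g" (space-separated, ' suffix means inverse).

  after f': (1 7 5)(2 4)(6 8)
  after g: (2 5 8 3 6 7 4)
  after r': (2 3 4 7)(5 8)
  after g: (1 8 4)(2 6 3 5 7)

f' g r' g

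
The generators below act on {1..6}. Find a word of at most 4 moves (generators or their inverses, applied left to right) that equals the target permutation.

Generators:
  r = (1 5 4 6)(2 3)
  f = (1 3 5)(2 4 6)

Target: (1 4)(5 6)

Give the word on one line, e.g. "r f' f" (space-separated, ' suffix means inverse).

  after r: (1 5 4 6)(2 3)
  after r: (1 4)(5 6)

r r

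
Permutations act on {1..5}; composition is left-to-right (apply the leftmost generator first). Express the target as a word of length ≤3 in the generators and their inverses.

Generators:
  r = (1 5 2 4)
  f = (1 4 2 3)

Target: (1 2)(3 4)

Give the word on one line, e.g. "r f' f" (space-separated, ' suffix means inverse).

  after f: (1 4 2 3)
  after f: (1 2)(3 4)

f f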